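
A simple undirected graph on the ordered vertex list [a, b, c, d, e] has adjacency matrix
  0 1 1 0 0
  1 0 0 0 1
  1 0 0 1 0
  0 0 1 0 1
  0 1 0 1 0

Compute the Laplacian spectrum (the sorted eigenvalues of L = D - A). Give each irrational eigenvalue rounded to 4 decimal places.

[0, 1.3820, 1.3820, 3.6180, 3.6180]

With the vertex order [a, b, c, d, e], the degrees are [2, 2, 2, 2, 2], giving D = diag(2, 2, 2, 2, 2) and L = D - A. Since every row of L sums to 0, the all-ones vector is in the kernel and 0 is an eigenvalue. The single zero eigenvalue shows the graph is connected. By the matrix-tree theorem the graph has (1/5) * product of the nonzero eigenvalues = 5 spanning trees. The largest eigenvalue, 3.6180, is at most the vertex count 5.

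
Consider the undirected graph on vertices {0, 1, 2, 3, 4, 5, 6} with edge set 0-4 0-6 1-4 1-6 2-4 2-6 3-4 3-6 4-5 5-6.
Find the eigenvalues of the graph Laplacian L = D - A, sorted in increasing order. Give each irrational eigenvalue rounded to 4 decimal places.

With the vertex order [0, 1, 2, 3, 4, 5, 6], the degrees are [2, 2, 2, 2, 5, 2, 5], giving D = diag(2, 2, 2, 2, 5, 2, 5) and L = D - A. The multiplicity of 0 as a Laplacian eigenvalue equals the number of connected components. The eigenvalues sum to 20, which equals trace(L) = 2|E|.

[0, 2, 2, 2, 2, 5, 7]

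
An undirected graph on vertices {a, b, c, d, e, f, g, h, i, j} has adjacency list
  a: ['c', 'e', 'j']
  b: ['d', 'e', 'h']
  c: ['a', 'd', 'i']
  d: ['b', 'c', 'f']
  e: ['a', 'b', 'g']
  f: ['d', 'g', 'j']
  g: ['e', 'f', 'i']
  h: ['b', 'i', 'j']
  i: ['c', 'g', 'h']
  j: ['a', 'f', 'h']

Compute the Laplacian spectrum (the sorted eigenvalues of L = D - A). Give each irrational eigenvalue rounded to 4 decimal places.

[0, 2, 2, 2, 2, 2, 5, 5, 5, 5]

Each diagonal entry of L is the vertex degree and each off-diagonal entry is -1 where an edge is present, 0 otherwise; in the order [a, b, c, d, e, f, g, h, i, j] the diagonal is [3, 3, 3, 3, 3, 3, 3, 3, 3, 3]. Since every row of L sums to 0, the all-ones vector is in the kernel and 0 is an eigenvalue. The single zero eigenvalue shows the graph is connected.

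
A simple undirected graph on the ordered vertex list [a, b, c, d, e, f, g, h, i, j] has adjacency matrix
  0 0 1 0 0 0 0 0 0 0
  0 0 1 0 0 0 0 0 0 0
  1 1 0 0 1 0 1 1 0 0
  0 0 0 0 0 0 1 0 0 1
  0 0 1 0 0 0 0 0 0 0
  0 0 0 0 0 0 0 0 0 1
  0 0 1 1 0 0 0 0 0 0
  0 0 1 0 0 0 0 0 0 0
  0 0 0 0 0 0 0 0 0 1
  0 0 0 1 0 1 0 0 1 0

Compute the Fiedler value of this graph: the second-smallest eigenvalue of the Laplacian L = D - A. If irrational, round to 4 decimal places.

Each diagonal entry of L is the vertex degree and each off-diagonal entry is -1 where an edge is present, 0 otherwise; in the order [a, b, c, d, e, f, g, h, i, j] the diagonal is [1, 1, 5, 2, 1, 1, 2, 1, 1, 3]. The smallest Laplacian eigenvalue is always 0. The next one, lambda_2 = 0.1512, measures how hard the graph is to disconnect: larger values mean better connectivity. The largest eigenvalue, 6.0555, is at most the vertex count 10. There is one zero in the spectrum, matching the 1 component.

0.1512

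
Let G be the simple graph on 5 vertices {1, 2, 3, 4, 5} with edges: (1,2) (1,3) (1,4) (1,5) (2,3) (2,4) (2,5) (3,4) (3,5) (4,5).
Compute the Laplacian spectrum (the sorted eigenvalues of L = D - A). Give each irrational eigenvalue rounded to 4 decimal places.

[0, 5, 5, 5, 5]

Each diagonal entry of L is the vertex degree and each off-diagonal entry is -1 where an edge is present, 0 otherwise; in the order [1, 2, 3, 4, 5] the diagonal is [4, 4, 4, 4, 4]. The multiplicity of 0 as a Laplacian eigenvalue equals the number of connected components. The eigenvalues sum to 20, which equals trace(L) = 2|E|.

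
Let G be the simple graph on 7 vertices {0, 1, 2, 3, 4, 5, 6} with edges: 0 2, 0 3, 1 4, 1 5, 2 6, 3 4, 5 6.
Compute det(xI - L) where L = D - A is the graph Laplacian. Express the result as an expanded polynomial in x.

With the vertex order [0, 1, 2, 3, 4, 5, 6], the degrees are [2, 2, 2, 2, 2, 2, 2], giving D = diag(2, 2, 2, 2, 2, 2, 2) and L = D - A. Computing det(xI - L) by cofactor expansion (or equivalently via sum-over-permutations) gives x^7 - 14x^6 + 77x^5 - 210x^4 + 294x^3 - 196x^2 + 49x. Since p(0) = det(-L) = 0, x divides p(x). The largest eigenvalue, 3.8019, is at most the vertex count 7. By the matrix-tree theorem the graph has (1/7) * product of the nonzero eigenvalues = 7 spanning trees.

x^7 - 14x^6 + 77x^5 - 210x^4 + 294x^3 - 196x^2 + 49x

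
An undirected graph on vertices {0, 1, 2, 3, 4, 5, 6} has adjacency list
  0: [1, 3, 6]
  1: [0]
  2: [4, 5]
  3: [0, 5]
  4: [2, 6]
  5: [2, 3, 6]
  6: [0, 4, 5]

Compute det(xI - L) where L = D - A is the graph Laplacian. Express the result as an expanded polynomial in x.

Each diagonal entry of L is the vertex degree and each off-diagonal entry is -1 where an edge is present, 0 otherwise; in the order [0, 1, 2, 3, 4, 5, 6] the diagonal is [3, 1, 2, 2, 2, 3, 3]. L has integer entries, so p(x) = det(xI - L) has integer coefficients. Expanding the determinant yields x^7 - 16x^6 + 100x^5 - 310x^4 + 496x^3 - 380x^2 + 105x. Since p(0) = det(-L) = 0, x divides p(x). The eigenvalues sum to 16, which equals trace(L) = 2|E|. There is one zero in the spectrum, matching the 1 component.

x^7 - 16x^6 + 100x^5 - 310x^4 + 496x^3 - 380x^2 + 105x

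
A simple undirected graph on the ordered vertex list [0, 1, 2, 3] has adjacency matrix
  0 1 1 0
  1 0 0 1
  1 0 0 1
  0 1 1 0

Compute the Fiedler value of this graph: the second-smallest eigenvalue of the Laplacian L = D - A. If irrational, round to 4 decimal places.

2

With the vertex order [0, 1, 2, 3], the degrees are [2, 2, 2, 2], giving D = diag(2, 2, 2, 2) and L = D - A. The sorted Laplacian eigenvalues are [0, 2, 2, 4]; the algebraic connectivity is the second entry, 2. The eigenvalues sum to 8, which equals trace(L) = 2|E|. The largest eigenvalue, 4, is at most the vertex count 4.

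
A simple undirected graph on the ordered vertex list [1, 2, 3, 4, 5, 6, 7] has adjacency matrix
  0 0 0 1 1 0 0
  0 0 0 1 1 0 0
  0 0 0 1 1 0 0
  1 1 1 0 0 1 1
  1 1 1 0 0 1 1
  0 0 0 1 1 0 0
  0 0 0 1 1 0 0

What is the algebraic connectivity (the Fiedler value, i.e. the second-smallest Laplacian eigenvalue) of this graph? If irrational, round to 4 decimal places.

Reading degrees in the order [1, 2, 3, 4, 5, 6, 7] gives [2, 2, 2, 5, 5, 2, 2]; set D = diag(2, 2, 2, 5, 5, 2, 2) and form L = D - A. Computing the eigenvalues of L and sorting gives [0, 2, 2, 2, 2, 5, 7]. The Fiedler value lambda_2 = 2 is strictly positive, so the graph is connected. The largest eigenvalue, 7, is at most the vertex count 7. By the matrix-tree theorem the graph has (1/7) * product of the nonzero eigenvalues = 80 spanning trees.

2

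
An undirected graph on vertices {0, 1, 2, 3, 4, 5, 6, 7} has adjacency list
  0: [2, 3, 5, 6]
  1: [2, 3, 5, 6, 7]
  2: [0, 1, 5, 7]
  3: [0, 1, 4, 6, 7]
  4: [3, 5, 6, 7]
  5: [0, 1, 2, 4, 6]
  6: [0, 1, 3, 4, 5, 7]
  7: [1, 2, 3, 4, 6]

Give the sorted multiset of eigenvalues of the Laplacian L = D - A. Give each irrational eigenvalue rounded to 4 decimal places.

Each diagonal entry of L is the vertex degree and each off-diagonal entry is -1 where an edge is present, 0 otherwise; in the order [0, 1, 2, 3, 4, 5, 6, 7] the diagonal is [4, 5, 4, 5, 4, 5, 6, 5]. Diagonalising L (or applying a numerical eigensolver to the 8x8 matrix) gives the spectrum above. The eigenvalues sum to 38, which equals trace(L) = 2|E|. There is one zero in the spectrum, matching the 1 component.

[0, 3.2254, 4, 4.5858, 5.1859, 6.3604, 7.2283, 7.4142]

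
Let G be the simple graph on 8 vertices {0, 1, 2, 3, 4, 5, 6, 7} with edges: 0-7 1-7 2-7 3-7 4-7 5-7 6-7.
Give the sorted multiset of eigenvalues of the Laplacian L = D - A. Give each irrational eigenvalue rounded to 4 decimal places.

[0, 1, 1, 1, 1, 1, 1, 8]

Each diagonal entry of L is the vertex degree and each off-diagonal entry is -1 where an edge is present, 0 otherwise; in the order [0, 1, 2, 3, 4, 5, 6, 7] the diagonal is [1, 1, 1, 1, 1, 1, 1, 7]. Diagonalising L (or applying a numerical eigensolver to the 8x8 matrix) gives the spectrum above. The single zero eigenvalue shows the graph is connected. The eigenvalues sum to 14, which equals trace(L) = 2|E|.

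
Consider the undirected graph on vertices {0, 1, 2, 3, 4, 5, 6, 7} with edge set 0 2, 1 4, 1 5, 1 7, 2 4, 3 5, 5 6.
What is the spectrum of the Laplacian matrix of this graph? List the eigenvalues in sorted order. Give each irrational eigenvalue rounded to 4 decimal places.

With the vertex order [0, 1, 2, 3, 4, 5, 6, 7], the degrees are [1, 3, 2, 1, 2, 3, 1, 1], giving D = diag(1, 3, 2, 1, 2, 3, 1, 1) and L = D - A. The multiplicity of 0 as a Laplacian eigenvalue equals the number of connected components. The single zero eigenvalue shows the graph is connected. The largest eigenvalue, 4.6412, is at most the vertex count 8.

[0, 0.2243, 0.5858, 1, 1.4108, 2.7237, 3.4142, 4.6412]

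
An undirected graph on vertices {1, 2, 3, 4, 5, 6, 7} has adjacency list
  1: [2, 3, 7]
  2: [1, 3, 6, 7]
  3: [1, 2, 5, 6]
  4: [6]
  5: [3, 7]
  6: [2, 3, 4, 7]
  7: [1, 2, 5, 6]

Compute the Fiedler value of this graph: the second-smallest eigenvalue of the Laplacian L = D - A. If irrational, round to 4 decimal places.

Reading degrees in the order [1, 2, 3, 4, 5, 6, 7] gives [3, 4, 4, 1, 2, 4, 4]; set D = diag(3, 4, 4, 1, 2, 4, 4) and form L = D - A. The sorted Laplacian eigenvalues are [0, 0.8563, 2.0786, 3.6364, 4, 5.2589, 6.1698]; the algebraic connectivity is the second entry, 0.8563. There is one zero in the spectrum, matching the 1 component.

0.8563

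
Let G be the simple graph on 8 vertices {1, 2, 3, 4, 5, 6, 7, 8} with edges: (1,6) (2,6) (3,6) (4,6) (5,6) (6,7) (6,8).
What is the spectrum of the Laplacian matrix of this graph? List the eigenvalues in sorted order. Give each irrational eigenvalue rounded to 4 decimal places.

With the vertex order [1, 2, 3, 4, 5, 6, 7, 8], the degrees are [1, 1, 1, 1, 1, 7, 1, 1], giving D = diag(1, 1, 1, 1, 1, 7, 1, 1) and L = D - A. The multiplicity of 0 as a Laplacian eigenvalue equals the number of connected components. The single zero eigenvalue shows the graph is connected. The eigenvalues sum to 14, which equals trace(L) = 2|E|.

[0, 1, 1, 1, 1, 1, 1, 8]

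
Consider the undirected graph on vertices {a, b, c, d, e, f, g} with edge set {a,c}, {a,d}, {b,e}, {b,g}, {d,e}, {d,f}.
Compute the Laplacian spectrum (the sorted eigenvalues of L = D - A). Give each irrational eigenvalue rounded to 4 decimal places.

With the vertex order [a, b, c, d, e, f, g], the degrees are [2, 2, 1, 3, 2, 1, 1], giving D = diag(2, 2, 1, 3, 2, 1, 1) and L = D - A. Since every row of L sums to 0, the all-ones vector is in the kernel and 0 is an eigenvalue. By the matrix-tree theorem the graph has (1/7) * product of the nonzero eigenvalues = 1 spanning tree.

[0, 0.2603, 0.6262, 1.4055, 2.2742, 3.0996, 4.3342]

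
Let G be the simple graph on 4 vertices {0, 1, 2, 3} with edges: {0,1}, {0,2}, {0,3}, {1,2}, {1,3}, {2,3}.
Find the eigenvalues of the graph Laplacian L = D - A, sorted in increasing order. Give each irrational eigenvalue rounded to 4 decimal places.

[0, 4, 4, 4]

Each diagonal entry of L is the vertex degree and each off-diagonal entry is -1 where an edge is present, 0 otherwise; in the order [0, 1, 2, 3] the diagonal is [3, 3, 3, 3]. Since every row of L sums to 0, the all-ones vector is in the kernel and 0 is an eigenvalue. The eigenvalues sum to 12, which equals trace(L) = 2|E|. The largest eigenvalue, 4, is at most the vertex count 4.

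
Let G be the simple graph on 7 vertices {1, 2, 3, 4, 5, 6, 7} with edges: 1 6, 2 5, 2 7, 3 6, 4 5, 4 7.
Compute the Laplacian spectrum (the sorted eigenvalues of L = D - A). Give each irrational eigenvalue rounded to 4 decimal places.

[0, 0, 1, 2, 2, 3, 4]

With the vertex order [1, 2, 3, 4, 5, 6, 7], the degrees are [1, 2, 1, 2, 2, 2, 2], giving D = diag(1, 2, 1, 2, 2, 2, 2) and L = D - A. Diagonalising L (or applying a numerical eigensolver to the 7x7 matrix) gives the spectrum above. The 2 zero eigenvalues correspond to the 2 connected components. The largest eigenvalue, 4, is at most the vertex count 7. The eigenvalues sum to 12, which equals trace(L) = 2|E|.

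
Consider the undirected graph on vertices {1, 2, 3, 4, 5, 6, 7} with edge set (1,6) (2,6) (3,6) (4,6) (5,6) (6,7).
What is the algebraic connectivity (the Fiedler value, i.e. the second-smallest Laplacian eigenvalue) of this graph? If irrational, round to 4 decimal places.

Each diagonal entry of L is the vertex degree and each off-diagonal entry is -1 where an edge is present, 0 otherwise; in the order [1, 2, 3, 4, 5, 6, 7] the diagonal is [1, 1, 1, 1, 1, 6, 1]. The sorted Laplacian eigenvalues are [0, 1, 1, 1, 1, 1, 7]; the algebraic connectivity is the second entry, 1. The eigenvalues sum to 12, which equals trace(L) = 2|E|. The largest eigenvalue, 7, is at most the vertex count 7.

1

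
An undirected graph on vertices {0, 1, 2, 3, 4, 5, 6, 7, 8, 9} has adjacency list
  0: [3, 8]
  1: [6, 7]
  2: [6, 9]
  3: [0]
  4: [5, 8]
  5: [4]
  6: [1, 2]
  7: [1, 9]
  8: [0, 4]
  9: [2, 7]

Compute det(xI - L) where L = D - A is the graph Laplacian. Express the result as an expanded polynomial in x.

Reading degrees in the order [0, 1, 2, 3, 4, 5, 6, 7, 8, 9] gives [2, 2, 2, 1, 2, 1, 2, 2, 2, 2]; set D = diag(2, 2, 2, 1, 2, 1, 2, 2, 2, 2) and form L = D - A. L has integer entries, so p(x) = det(xI - L) has integer coefficients. Expanding the determinant yields x^10 - 18x^9 + 136x^8 - 560x^7 + 1365x^6 - 2000x^5 + 1700x^4 - 750x^3 + 125x^2. Since p(0) = det(-L) = 0, x divides p(x). The eigenvalues sum to 18, which equals trace(L) = 2|E|.

x^10 - 18x^9 + 136x^8 - 560x^7 + 1365x^6 - 2000x^5 + 1700x^4 - 750x^3 + 125x^2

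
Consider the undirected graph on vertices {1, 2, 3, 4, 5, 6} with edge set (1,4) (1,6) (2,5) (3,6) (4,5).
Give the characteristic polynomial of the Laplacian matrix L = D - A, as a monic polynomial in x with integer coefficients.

x^6 - 10x^5 + 36x^4 - 56x^3 + 35x^2 - 6x

With the vertex order [1, 2, 3, 4, 5, 6], the degrees are [2, 1, 1, 2, 2, 2], giving D = diag(2, 1, 1, 2, 2, 2) and L = D - A. L has integer entries, so p(x) = det(xI - L) has integer coefficients. Expanding the determinant yields x^6 - 10x^5 + 36x^4 - 56x^3 + 35x^2 - 6x. Since p(0) = det(-L) = 0, x divides p(x). There is one zero in the spectrum, matching the 1 component. By the matrix-tree theorem the graph has (1/6) * product of the nonzero eigenvalues = 1 spanning tree.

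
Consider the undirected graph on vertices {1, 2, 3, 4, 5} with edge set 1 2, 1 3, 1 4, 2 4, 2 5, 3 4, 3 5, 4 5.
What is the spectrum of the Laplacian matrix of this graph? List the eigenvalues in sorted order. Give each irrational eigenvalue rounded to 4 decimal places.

With the vertex order [1, 2, 3, 4, 5], the degrees are [3, 3, 3, 4, 3], giving D = diag(3, 3, 3, 4, 3) and L = D - A. Diagonalising L (or applying a numerical eigensolver to the 5x5 matrix) gives the spectrum above. The single zero eigenvalue shows the graph is connected. The eigenvalues sum to 16, which equals trace(L) = 2|E|.

[0, 3, 3, 5, 5]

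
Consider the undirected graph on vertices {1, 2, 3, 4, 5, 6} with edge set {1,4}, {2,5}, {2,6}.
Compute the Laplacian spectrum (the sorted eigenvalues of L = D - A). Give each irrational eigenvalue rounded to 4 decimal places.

[0, 0, 0, 1, 2, 3]

Each diagonal entry of L is the vertex degree and each off-diagonal entry is -1 where an edge is present, 0 otherwise; in the order [1, 2, 3, 4, 5, 6] the diagonal is [1, 2, 0, 1, 1, 1]. The multiplicity of 0 as a Laplacian eigenvalue equals the number of connected components. The 3 zero eigenvalues correspond to the 3 connected components. There are 3 zeros in the spectrum, matching the 3 components.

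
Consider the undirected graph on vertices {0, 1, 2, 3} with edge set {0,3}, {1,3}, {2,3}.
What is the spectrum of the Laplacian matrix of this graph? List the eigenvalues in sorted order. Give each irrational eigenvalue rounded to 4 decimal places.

Reading degrees in the order [0, 1, 2, 3] gives [1, 1, 1, 3]; set D = diag(1, 1, 1, 3) and form L = D - A. Diagonalising L (or applying a numerical eigensolver to the 4x4 matrix) gives the spectrum above. The single zero eigenvalue shows the graph is connected. By the matrix-tree theorem the graph has (1/4) * product of the nonzero eigenvalues = 1 spanning tree.

[0, 1, 1, 4]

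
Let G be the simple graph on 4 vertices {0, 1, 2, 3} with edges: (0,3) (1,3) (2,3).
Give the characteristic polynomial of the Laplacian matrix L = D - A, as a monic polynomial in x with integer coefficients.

x^4 - 6x^3 + 9x^2 - 4x

With the vertex order [0, 1, 2, 3], the degrees are [1, 1, 1, 3], giving D = diag(1, 1, 1, 3) and L = D - A. Computing det(xI - L) by cofactor expansion (or equivalently via sum-over-permutations) gives x^4 - 6x^3 + 9x^2 - 4x. The constant term is 0 because L is singular (the all-ones vector lies in its kernel).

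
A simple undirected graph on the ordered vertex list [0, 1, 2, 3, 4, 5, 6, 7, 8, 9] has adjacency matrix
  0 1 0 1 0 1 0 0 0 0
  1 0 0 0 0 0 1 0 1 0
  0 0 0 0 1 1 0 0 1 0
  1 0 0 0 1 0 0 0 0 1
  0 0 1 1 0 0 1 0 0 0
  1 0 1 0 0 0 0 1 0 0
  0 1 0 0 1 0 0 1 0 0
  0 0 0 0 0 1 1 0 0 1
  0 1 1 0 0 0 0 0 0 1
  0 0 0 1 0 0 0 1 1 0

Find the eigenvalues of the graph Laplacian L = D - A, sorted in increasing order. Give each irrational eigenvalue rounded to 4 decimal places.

Reading degrees in the order [0, 1, 2, 3, 4, 5, 6, 7, 8, 9] gives [3, 3, 3, 3, 3, 3, 3, 3, 3, 3]; set D = diag(3, 3, 3, 3, 3, 3, 3, 3, 3, 3) and form L = D - A. Diagonalising L (or applying a numerical eigensolver to the 10x10 matrix) gives the spectrum above. The single zero eigenvalue shows the graph is connected.

[0, 2, 2, 2, 2, 2, 5, 5, 5, 5]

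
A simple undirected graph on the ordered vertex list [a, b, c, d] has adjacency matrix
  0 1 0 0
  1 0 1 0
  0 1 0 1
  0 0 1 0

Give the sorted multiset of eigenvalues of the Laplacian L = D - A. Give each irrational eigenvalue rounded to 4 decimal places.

Each diagonal entry of L is the vertex degree and each off-diagonal entry is -1 where an edge is present, 0 otherwise; in the order [a, b, c, d] the diagonal is [1, 2, 2, 1]. L is symmetric positive semidefinite, so every eigenvalue is real and nonnegative. The single zero eigenvalue shows the graph is connected. The largest eigenvalue, 3.4142, is at most the vertex count 4.

[0, 0.5858, 2, 3.4142]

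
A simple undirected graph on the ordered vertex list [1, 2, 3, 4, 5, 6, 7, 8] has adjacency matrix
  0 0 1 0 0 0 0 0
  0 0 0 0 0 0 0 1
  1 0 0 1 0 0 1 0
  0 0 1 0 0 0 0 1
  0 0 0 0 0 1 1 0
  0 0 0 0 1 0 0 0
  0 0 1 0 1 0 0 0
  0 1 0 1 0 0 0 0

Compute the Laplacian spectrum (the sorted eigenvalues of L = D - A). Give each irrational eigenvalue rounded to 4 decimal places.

[0, 0.1981, 0.4915, 1.3204, 1.5550, 2.8258, 3.2470, 4.3623]

With the vertex order [1, 2, 3, 4, 5, 6, 7, 8], the degrees are [1, 1, 3, 2, 2, 1, 2, 2], giving D = diag(1, 1, 3, 2, 2, 1, 2, 2) and L = D - A. Diagonalising L (or applying a numerical eigensolver to the 8x8 matrix) gives the spectrum above. The single zero eigenvalue shows the graph is connected.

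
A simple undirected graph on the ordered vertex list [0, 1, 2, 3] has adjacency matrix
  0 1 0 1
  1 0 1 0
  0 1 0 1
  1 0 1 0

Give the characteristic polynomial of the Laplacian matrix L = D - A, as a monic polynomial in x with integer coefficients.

Reading degrees in the order [0, 1, 2, 3] gives [2, 2, 2, 2]; set D = diag(2, 2, 2, 2) and form L = D - A. L has integer entries, so p(x) = det(xI - L) has integer coefficients. Expanding the determinant yields x^4 - 8x^3 + 20x^2 - 16x. Since p(0) = det(-L) = 0, x divides p(x).

x^4 - 8x^3 + 20x^2 - 16x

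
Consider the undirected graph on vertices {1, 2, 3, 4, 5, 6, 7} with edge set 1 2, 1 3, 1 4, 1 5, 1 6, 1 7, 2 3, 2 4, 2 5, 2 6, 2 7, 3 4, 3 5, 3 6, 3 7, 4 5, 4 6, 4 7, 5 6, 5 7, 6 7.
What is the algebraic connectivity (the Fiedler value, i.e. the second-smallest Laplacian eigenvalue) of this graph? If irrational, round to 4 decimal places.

Reading degrees in the order [1, 2, 3, 4, 5, 6, 7] gives [6, 6, 6, 6, 6, 6, 6]; set D = diag(6, 6, 6, 6, 6, 6, 6) and form L = D - A. The smallest Laplacian eigenvalue is always 0. The next one, lambda_2 = 7, measures how hard the graph is to disconnect: larger values mean better connectivity.

7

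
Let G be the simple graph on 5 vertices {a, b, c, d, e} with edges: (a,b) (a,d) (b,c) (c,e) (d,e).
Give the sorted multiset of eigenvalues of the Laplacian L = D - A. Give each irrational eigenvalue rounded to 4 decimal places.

With the vertex order [a, b, c, d, e], the degrees are [2, 2, 2, 2, 2], giving D = diag(2, 2, 2, 2, 2) and L = D - A. Diagonalising L (or applying a numerical eigensolver to the 5x5 matrix) gives the spectrum above.

[0, 1.3820, 1.3820, 3.6180, 3.6180]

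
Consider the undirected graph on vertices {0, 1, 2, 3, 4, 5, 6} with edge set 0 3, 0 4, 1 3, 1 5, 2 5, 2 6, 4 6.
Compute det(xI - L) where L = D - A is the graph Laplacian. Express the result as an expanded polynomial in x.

x^7 - 14x^6 + 77x^5 - 210x^4 + 294x^3 - 196x^2 + 49x

With the vertex order [0, 1, 2, 3, 4, 5, 6], the degrees are [2, 2, 2, 2, 2, 2, 2], giving D = diag(2, 2, 2, 2, 2, 2, 2) and L = D - A. L has integer entries, so p(x) = det(xI - L) has integer coefficients. Expanding the determinant yields x^7 - 14x^6 + 77x^5 - 210x^4 + 294x^3 - 196x^2 + 49x. The constant term is 0 because L is singular (the all-ones vector lies in its kernel). The largest eigenvalue, 3.8019, is at most the vertex count 7. There is one zero in the spectrum, matching the 1 component.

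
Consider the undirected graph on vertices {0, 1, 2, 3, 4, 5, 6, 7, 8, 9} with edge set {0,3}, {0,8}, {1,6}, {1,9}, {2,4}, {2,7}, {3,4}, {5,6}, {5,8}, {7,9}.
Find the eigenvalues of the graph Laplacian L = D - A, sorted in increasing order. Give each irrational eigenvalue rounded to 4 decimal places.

[0, 0.3820, 0.3820, 1.3820, 1.3820, 2.6180, 2.6180, 3.6180, 3.6180, 4]

Each diagonal entry of L is the vertex degree and each off-diagonal entry is -1 where an edge is present, 0 otherwise; in the order [0, 1, 2, 3, 4, 5, 6, 7, 8, 9] the diagonal is [2, 2, 2, 2, 2, 2, 2, 2, 2, 2]. L is symmetric positive semidefinite, so every eigenvalue is real and nonnegative. The single zero eigenvalue shows the graph is connected.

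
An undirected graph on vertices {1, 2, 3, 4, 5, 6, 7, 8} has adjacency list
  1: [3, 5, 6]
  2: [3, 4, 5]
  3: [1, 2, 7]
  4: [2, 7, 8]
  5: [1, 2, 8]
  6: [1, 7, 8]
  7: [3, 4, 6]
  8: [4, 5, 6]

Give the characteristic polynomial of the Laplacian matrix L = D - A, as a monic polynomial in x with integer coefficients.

x^8 - 24x^7 + 240x^6 - 1296x^5 + 4080x^4 - 7488x^3 + 7424x^2 - 3072x

Each diagonal entry of L is the vertex degree and each off-diagonal entry is -1 where an edge is present, 0 otherwise; in the order [1, 2, 3, 4, 5, 6, 7, 8] the diagonal is [3, 3, 3, 3, 3, 3, 3, 3]. The eigenvalues of L are [0, 2, 2, 2, 4, 4, 4, 6]; the characteristic polynomial is the product of (x - lambda_i), which multiplies out to x^8 - 24x^7 + 240x^6 - 1296x^5 + 4080x^4 - 7488x^3 + 7424x^2 - 3072x. The constant term is 0 because L is singular (the all-ones vector lies in its kernel). The eigenvalues sum to 24, which equals trace(L) = 2|E|. By the matrix-tree theorem the graph has (1/8) * product of the nonzero eigenvalues = 384 spanning trees.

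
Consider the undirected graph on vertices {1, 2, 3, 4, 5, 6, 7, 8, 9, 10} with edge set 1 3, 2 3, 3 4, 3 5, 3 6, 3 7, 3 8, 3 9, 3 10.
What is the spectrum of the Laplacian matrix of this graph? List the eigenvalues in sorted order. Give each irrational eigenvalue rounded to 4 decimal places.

Reading degrees in the order [1, 2, 3, 4, 5, 6, 7, 8, 9, 10] gives [1, 1, 9, 1, 1, 1, 1, 1, 1, 1]; set D = diag(1, 1, 9, 1, 1, 1, 1, 1, 1, 1) and form L = D - A. Since every row of L sums to 0, the all-ones vector is in the kernel and 0 is an eigenvalue. There is one zero in the spectrum, matching the 1 component.

[0, 1, 1, 1, 1, 1, 1, 1, 1, 10]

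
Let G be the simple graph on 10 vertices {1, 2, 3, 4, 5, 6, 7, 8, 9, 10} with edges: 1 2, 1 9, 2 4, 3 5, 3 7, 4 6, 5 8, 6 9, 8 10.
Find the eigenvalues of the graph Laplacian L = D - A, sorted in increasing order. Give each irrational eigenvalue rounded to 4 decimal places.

[0, 0, 0.3820, 1.3820, 1.3820, 1.3820, 2.6180, 3.6180, 3.6180, 3.6180]

Reading degrees in the order [1, 2, 3, 4, 5, 6, 7, 8, 9, 10] gives [2, 2, 2, 2, 2, 2, 1, 2, 2, 1]; set D = diag(2, 2, 2, 2, 2, 2, 1, 2, 2, 1) and form L = D - A. L is symmetric positive semidefinite, so every eigenvalue is real and nonnegative. The 2 zero eigenvalues correspond to the 2 connected components. The largest eigenvalue, 3.6180, is at most the vertex count 10.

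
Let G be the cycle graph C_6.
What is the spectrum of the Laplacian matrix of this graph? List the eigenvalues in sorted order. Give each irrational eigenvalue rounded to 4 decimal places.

The graph has 6 vertices and degree multiset [2, 2, 2, 2, 2, 2]; D is the diagonal matrix of degrees and L = D - A. L is symmetric positive semidefinite, so every eigenvalue is real and nonnegative. The single zero eigenvalue shows the graph is connected. By the matrix-tree theorem the graph has (1/6) * product of the nonzero eigenvalues = 6 spanning trees. The eigenvalues sum to 12, which equals trace(L) = 2|E|.

[0, 1, 1, 3, 3, 4]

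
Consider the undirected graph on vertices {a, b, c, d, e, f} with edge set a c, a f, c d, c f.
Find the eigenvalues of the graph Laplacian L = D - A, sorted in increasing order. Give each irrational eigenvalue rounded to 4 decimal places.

With the vertex order [a, b, c, d, e, f], the degrees are [2, 0, 3, 1, 0, 2], giving D = diag(2, 0, 3, 1, 0, 2) and L = D - A. Diagonalising L (or applying a numerical eigensolver to the 6x6 matrix) gives the spectrum above. The 3 zero eigenvalues correspond to the 3 connected components. The eigenvalues sum to 8, which equals trace(L) = 2|E|. The largest eigenvalue, 4, is at most the vertex count 6.

[0, 0, 0, 1, 3, 4]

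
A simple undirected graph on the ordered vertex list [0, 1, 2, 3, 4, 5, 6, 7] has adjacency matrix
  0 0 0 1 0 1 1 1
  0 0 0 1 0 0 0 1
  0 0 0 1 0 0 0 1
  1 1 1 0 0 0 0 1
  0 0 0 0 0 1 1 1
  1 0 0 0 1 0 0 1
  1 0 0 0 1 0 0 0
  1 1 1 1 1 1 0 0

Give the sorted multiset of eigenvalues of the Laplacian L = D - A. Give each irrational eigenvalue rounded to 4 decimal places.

Reading degrees in the order [0, 1, 2, 3, 4, 5, 6, 7] gives [4, 2, 2, 4, 3, 3, 2, 6]; set D = diag(4, 2, 2, 4, 3, 3, 2, 6) and form L = D - A. Since every row of L sums to 0, the all-ones vector is in the kernel and 0 is an eigenvalue. The single zero eigenvalue shows the graph is connected.

[0, 1.1192, 2, 2.3885, 3.2730, 4.4615, 5.6563, 7.1015]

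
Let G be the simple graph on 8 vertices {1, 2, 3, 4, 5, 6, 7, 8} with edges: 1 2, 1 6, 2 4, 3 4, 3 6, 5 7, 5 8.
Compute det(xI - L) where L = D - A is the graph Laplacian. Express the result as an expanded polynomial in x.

Reading degrees in the order [1, 2, 3, 4, 5, 6, 7, 8] gives [2, 2, 2, 2, 2, 2, 1, 1]; set D = diag(2, 2, 2, 2, 2, 2, 1, 1) and form L = D - A. L has integer entries, so p(x) = det(xI - L) has integer coefficients. Expanding the determinant yields x^8 - 14x^7 + 78x^6 - 220x^5 + 330x^4 - 250x^3 + 75x^2. The coefficient of x^7 equals -trace(L) = -14, matching the sum of degrees. There are 2 zeros in the spectrum, matching the 2 components.

x^8 - 14x^7 + 78x^6 - 220x^5 + 330x^4 - 250x^3 + 75x^2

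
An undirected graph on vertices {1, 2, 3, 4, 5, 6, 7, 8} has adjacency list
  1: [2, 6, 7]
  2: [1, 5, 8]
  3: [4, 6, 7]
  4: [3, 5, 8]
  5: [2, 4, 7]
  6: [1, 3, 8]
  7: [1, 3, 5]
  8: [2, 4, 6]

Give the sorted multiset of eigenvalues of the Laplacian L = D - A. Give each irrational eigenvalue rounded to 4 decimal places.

[0, 2, 2, 2, 4, 4, 4, 6]

Reading degrees in the order [1, 2, 3, 4, 5, 6, 7, 8] gives [3, 3, 3, 3, 3, 3, 3, 3]; set D = diag(3, 3, 3, 3, 3, 3, 3, 3) and form L = D - A. Diagonalising L (or applying a numerical eigensolver to the 8x8 matrix) gives the spectrum above. The single zero eigenvalue shows the graph is connected. The eigenvalues sum to 24, which equals trace(L) = 2|E|.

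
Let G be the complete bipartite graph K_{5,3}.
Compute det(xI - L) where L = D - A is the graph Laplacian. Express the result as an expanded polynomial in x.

The graph has 8 vertices and degree multiset [5, 5, 5, 3, 3, 3, 3, 3]; D is the diagonal matrix of degrees and L = D - A. L has integer entries, so p(x) = det(xI - L) has integer coefficients. Expanding the determinant yields x^8 - 30x^7 + 375x^6 - 2540x^5 + 10095x^4 - 23598x^3 + 30105x^2 - 16200x. Since p(0) = det(-L) = 0, x divides p(x). There is one zero in the spectrum, matching the 1 component.

x^8 - 30x^7 + 375x^6 - 2540x^5 + 10095x^4 - 23598x^3 + 30105x^2 - 16200x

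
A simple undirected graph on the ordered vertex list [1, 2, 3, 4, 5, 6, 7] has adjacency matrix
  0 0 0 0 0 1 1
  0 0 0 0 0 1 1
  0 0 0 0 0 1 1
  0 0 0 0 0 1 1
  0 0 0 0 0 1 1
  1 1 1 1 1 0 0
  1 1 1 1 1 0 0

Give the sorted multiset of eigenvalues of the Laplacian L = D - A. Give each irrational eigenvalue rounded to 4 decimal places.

[0, 2, 2, 2, 2, 5, 7]

Each diagonal entry of L is the vertex degree and each off-diagonal entry is -1 where an edge is present, 0 otherwise; in the order [1, 2, 3, 4, 5, 6, 7] the diagonal is [2, 2, 2, 2, 2, 5, 5]. The multiplicity of 0 as a Laplacian eigenvalue equals the number of connected components. The single zero eigenvalue shows the graph is connected. There is one zero in the spectrum, matching the 1 component. The largest eigenvalue, 7, is at most the vertex count 7.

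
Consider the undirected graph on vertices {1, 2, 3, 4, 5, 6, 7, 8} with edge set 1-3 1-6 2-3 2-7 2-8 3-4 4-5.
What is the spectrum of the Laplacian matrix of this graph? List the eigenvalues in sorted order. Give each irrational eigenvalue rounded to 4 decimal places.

[0, 0.3065, 0.3820, 1, 1.6703, 2.6180, 3.3297, 4.6935]

Each diagonal entry of L is the vertex degree and each off-diagonal entry is -1 where an edge is present, 0 otherwise; in the order [1, 2, 3, 4, 5, 6, 7, 8] the diagonal is [2, 3, 3, 2, 1, 1, 1, 1]. Since every row of L sums to 0, the all-ones vector is in the kernel and 0 is an eigenvalue. The single zero eigenvalue shows the graph is connected. The eigenvalues sum to 14, which equals trace(L) = 2|E|.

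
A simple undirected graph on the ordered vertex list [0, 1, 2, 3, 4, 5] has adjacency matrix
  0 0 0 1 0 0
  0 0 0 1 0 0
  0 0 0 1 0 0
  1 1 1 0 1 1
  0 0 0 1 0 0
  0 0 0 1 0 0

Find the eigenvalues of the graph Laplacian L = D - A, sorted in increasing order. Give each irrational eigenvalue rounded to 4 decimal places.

Each diagonal entry of L is the vertex degree and each off-diagonal entry is -1 where an edge is present, 0 otherwise; in the order [0, 1, 2, 3, 4, 5] the diagonal is [1, 1, 1, 5, 1, 1]. Diagonalising L (or applying a numerical eigensolver to the 6x6 matrix) gives the spectrum above. By the matrix-tree theorem the graph has (1/6) * product of the nonzero eigenvalues = 1 spanning tree.

[0, 1, 1, 1, 1, 6]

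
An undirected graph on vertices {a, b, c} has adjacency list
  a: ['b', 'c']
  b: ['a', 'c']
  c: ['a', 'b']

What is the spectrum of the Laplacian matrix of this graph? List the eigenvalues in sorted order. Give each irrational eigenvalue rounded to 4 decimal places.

[0, 3, 3]

Each diagonal entry of L is the vertex degree and each off-diagonal entry is -1 where an edge is present, 0 otherwise; in the order [a, b, c] the diagonal is [2, 2, 2]. Since every row of L sums to 0, the all-ones vector is in the kernel and 0 is an eigenvalue. The single zero eigenvalue shows the graph is connected. The largest eigenvalue, 3, is at most the vertex count 3.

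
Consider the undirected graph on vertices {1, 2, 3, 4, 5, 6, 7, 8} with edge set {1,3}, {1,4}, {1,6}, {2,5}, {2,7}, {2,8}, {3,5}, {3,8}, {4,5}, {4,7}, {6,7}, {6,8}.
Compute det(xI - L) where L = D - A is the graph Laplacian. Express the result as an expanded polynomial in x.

Reading degrees in the order [1, 2, 3, 4, 5, 6, 7, 8] gives [3, 3, 3, 3, 3, 3, 3, 3]; set D = diag(3, 3, 3, 3, 3, 3, 3, 3) and form L = D - A. Computing det(xI - L) by cofactor expansion (or equivalently via sum-over-permutations) gives x^8 - 24x^7 + 240x^6 - 1296x^5 + 4080x^4 - 7488x^3 + 7424x^2 - 3072x. The constant term is 0 because L is singular (the all-ones vector lies in its kernel). There is one zero in the spectrum, matching the 1 component.

x^8 - 24x^7 + 240x^6 - 1296x^5 + 4080x^4 - 7488x^3 + 7424x^2 - 3072x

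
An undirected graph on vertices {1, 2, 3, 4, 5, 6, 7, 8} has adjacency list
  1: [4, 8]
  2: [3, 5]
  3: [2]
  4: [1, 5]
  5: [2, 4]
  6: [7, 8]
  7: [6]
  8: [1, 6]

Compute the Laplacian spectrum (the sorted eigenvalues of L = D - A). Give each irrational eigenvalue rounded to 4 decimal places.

With the vertex order [1, 2, 3, 4, 5, 6, 7, 8], the degrees are [2, 2, 1, 2, 2, 2, 1, 2], giving D = diag(2, 2, 1, 2, 2, 2, 1, 2) and L = D - A. The multiplicity of 0 as a Laplacian eigenvalue equals the number of connected components. The single zero eigenvalue shows the graph is connected. By the matrix-tree theorem the graph has (1/8) * product of the nonzero eigenvalues = 1 spanning tree.

[0, 0.1522, 0.5858, 1.2346, 2, 2.7654, 3.4142, 3.8478]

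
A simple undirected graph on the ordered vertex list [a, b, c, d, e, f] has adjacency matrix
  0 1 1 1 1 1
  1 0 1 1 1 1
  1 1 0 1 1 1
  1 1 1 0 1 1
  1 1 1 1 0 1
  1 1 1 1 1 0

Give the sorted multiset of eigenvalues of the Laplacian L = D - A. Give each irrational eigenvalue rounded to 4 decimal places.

Each diagonal entry of L is the vertex degree and each off-diagonal entry is -1 where an edge is present, 0 otherwise; in the order [a, b, c, d, e, f] the diagonal is [5, 5, 5, 5, 5, 5]. The multiplicity of 0 as a Laplacian eigenvalue equals the number of connected components. The single zero eigenvalue shows the graph is connected. The largest eigenvalue, 6, is at most the vertex count 6.

[0, 6, 6, 6, 6, 6]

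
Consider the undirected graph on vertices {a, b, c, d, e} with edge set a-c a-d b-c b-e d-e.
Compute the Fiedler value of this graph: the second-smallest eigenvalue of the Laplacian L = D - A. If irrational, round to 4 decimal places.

With the vertex order [a, b, c, d, e], the degrees are [2, 2, 2, 2, 2], giving D = diag(2, 2, 2, 2, 2) and L = D - A. The smallest Laplacian eigenvalue is always 0. The next one, lambda_2 = 1.3820, measures how hard the graph is to disconnect: larger values mean better connectivity.

1.3820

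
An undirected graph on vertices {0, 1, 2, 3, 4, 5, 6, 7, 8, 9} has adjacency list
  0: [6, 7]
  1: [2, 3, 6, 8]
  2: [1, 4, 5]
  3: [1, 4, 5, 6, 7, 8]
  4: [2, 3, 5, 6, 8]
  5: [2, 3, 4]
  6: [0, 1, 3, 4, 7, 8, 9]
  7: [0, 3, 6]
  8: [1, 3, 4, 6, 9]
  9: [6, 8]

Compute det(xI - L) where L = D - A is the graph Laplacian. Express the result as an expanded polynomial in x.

Reading degrees in the order [0, 1, 2, 3, 4, 5, 6, 7, 8, 9] gives [2, 4, 3, 6, 5, 3, 7, 3, 5, 2]; set D = diag(2, 4, 3, 6, 5, 3, 7, 3, 5, 2) and form L = D - A. L has integer entries, so p(x) = det(xI - L) has integer coefficients. Expanding the determinant yields x^10 - 40x^9 + 687x^8 - 6632x^7 + 39543x^6 - 150524x^5 + 364387x^4 - 538392x^3 + 438207x^2 - 149040x. The coefficient of x^9 equals -trace(L) = -40, matching the sum of degrees. By the matrix-tree theorem the graph has (1/10) * product of the nonzero eigenvalues = 14904 spanning trees. The largest eigenvalue, 8.1576, is at most the vertex count 10.

x^10 - 40x^9 + 687x^8 - 6632x^7 + 39543x^6 - 150524x^5 + 364387x^4 - 538392x^3 + 438207x^2 - 149040x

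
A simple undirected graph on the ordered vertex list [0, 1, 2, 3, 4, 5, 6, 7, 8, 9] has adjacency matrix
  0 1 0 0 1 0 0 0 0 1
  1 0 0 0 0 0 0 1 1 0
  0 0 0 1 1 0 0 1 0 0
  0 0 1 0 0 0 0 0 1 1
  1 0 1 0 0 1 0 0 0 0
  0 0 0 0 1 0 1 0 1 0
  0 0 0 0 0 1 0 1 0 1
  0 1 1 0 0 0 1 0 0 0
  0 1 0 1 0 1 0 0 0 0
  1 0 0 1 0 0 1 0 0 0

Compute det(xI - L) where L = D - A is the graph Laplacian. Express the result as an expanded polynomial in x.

With the vertex order [0, 1, 2, 3, 4, 5, 6, 7, 8, 9], the degrees are [3, 3, 3, 3, 3, 3, 3, 3, 3, 3], giving D = diag(3, 3, 3, 3, 3, 3, 3, 3, 3, 3) and L = D - A. L has integer entries, so p(x) = det(xI - L) has integer coefficients. Expanding the determinant yields x^10 - 30x^9 + 390x^8 - 2880x^7 + 13305x^6 - 39882x^5 + 77640x^4 - 94800x^3 + 66000x^2 - 20000x. The coefficient of x^9 equals -trace(L) = -30, matching the sum of degrees. The eigenvalues sum to 30, which equals trace(L) = 2|E|.

x^10 - 30x^9 + 390x^8 - 2880x^7 + 13305x^6 - 39882x^5 + 77640x^4 - 94800x^3 + 66000x^2 - 20000x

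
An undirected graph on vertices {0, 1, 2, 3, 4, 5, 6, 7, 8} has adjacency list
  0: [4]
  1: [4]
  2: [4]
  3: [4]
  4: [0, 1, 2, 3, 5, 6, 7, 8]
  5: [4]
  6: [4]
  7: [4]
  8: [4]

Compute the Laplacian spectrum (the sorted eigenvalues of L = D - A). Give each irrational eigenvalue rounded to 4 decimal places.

[0, 1, 1, 1, 1, 1, 1, 1, 9]

Reading degrees in the order [0, 1, 2, 3, 4, 5, 6, 7, 8] gives [1, 1, 1, 1, 8, 1, 1, 1, 1]; set D = diag(1, 1, 1, 1, 8, 1, 1, 1, 1) and form L = D - A. The multiplicity of 0 as a Laplacian eigenvalue equals the number of connected components. The single zero eigenvalue shows the graph is connected. By the matrix-tree theorem the graph has (1/9) * product of the nonzero eigenvalues = 1 spanning tree.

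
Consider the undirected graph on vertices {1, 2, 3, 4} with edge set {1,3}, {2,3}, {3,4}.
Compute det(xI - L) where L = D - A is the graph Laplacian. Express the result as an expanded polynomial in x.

x^4 - 6x^3 + 9x^2 - 4x

Each diagonal entry of L is the vertex degree and each off-diagonal entry is -1 where an edge is present, 0 otherwise; in the order [1, 2, 3, 4] the diagonal is [1, 1, 3, 1]. The eigenvalues of L are [0, 1, 1, 4]; the characteristic polynomial is the product of (x - lambda_i), which multiplies out to x^4 - 6x^3 + 9x^2 - 4x. The coefficient of x^3 equals -trace(L) = -6, matching the sum of degrees.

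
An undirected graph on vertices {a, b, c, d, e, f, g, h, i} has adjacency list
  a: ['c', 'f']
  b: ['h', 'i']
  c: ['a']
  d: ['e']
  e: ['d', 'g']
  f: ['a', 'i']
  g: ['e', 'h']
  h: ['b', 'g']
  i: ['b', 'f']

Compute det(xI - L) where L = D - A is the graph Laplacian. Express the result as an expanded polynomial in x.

x^9 - 16x^8 + 105x^7 - 364x^6 + 715x^5 - 792x^4 + 462x^3 - 120x^2 + 9x

Each diagonal entry of L is the vertex degree and each off-diagonal entry is -1 where an edge is present, 0 otherwise; in the order [a, b, c, d, e, f, g, h, i] the diagonal is [2, 2, 1, 1, 2, 2, 2, 2, 2]. L has integer entries, so p(x) = det(xI - L) has integer coefficients. Expanding the determinant yields x^9 - 16x^8 + 105x^7 - 364x^6 + 715x^5 - 792x^4 + 462x^3 - 120x^2 + 9x. The coefficient of x^8 equals -trace(L) = -16, matching the sum of degrees.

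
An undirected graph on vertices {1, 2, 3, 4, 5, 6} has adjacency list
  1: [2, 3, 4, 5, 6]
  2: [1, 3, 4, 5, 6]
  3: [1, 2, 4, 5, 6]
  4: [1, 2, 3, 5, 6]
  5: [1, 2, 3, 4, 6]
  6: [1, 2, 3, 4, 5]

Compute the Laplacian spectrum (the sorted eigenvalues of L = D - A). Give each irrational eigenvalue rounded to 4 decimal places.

Reading degrees in the order [1, 2, 3, 4, 5, 6] gives [5, 5, 5, 5, 5, 5]; set D = diag(5, 5, 5, 5, 5, 5) and form L = D - A. L is symmetric positive semidefinite, so every eigenvalue is real and nonnegative. The largest eigenvalue, 6, is at most the vertex count 6. The eigenvalues sum to 30, which equals trace(L) = 2|E|.

[0, 6, 6, 6, 6, 6]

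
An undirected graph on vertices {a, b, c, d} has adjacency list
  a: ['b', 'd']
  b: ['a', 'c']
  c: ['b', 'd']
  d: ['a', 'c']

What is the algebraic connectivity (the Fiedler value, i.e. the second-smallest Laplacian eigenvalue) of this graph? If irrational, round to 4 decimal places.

2

Each diagonal entry of L is the vertex degree and each off-diagonal entry is -1 where an edge is present, 0 otherwise; in the order [a, b, c, d] the diagonal is [2, 2, 2, 2]. The smallest Laplacian eigenvalue is always 0. The next one, lambda_2 = 2, measures how hard the graph is to disconnect: larger values mean better connectivity.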